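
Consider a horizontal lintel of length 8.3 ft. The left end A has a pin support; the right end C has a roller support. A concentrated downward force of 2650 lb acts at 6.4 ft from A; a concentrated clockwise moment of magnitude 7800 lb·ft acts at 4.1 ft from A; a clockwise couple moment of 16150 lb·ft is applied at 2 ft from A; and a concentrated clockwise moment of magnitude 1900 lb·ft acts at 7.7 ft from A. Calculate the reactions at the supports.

A_x = 0, A_y = -2508 lb, C_y = 5158 lb

Taking moments about A: C_y·8.3 − 2650·6.4 − 7800 − 16150 − 1900 = 0 → C_y = 42810/8.3 = 5157.83 ≈ 5158 lb.
ΣF_y = 0: A_y + 5157.83 − 2650 = 0 → A_y = -2508 lb.
ΣF_x = 0: no horizontal applied forces, so A_x = 0.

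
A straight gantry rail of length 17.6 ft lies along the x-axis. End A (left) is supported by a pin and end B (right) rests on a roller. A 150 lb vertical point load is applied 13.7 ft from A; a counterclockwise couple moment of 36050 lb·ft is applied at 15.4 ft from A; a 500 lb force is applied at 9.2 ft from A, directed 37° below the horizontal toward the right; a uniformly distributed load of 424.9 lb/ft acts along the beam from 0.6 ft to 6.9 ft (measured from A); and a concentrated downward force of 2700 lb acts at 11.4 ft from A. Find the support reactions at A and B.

A_x = -399.3 lb, A_y = 5283 lb, B_y = 545.0 lb

Resultant of the distributed load: 424.9 × 6.3 = 2676.87 lb at 3.75 ft from A.
ΣM about A: B_y·17.6 − 150·13.7 + 36050 − 500·sin37°·9.2 − (424.9·6.3)·3.75 − 2700·11.4 = 0 → B_y = 9591.61/17.6 = 544.978 ≈ 545.0 lb.
ΣF_y = 0: A_y + 544.978 − 150 − 500·sin37° − 424.9·6.3 − 2700 = 0 → A_y = 5283 lb.
ΣF_x = 0: A_x + 500·cos37° = 0 → A_x = -399.3 lb.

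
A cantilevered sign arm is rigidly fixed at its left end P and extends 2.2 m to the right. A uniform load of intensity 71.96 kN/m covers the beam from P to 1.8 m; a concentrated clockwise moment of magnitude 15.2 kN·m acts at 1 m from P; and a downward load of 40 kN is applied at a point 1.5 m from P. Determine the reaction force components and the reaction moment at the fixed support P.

P_x = 0, P_y = 169.5 kN, M_P = 191.8 kN·m

Resultant of the distributed load: 71.96 × 1.8 = 129.528 kN at 0.9 m from P.
ΣF_x = 0: P_x = 0.
ΣF_y = 0: P_y − 71.96·1.8 − 40 = 0 → P_y = 169.5 kN.
ΣM about P: M_P − (71.96·1.8)·0.9 − 15.2 − 40·1.5 = 0 → M_P = 191.8 kN·m.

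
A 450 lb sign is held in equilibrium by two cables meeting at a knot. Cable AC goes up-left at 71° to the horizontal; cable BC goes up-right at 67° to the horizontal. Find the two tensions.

ΣF_x = 0: −T_AC·cos71° + T_BC·cos67° = 0 → T_BC = 0.833228·T_AC.
ΣF_y = 0: T_AC·sin71° + T_BC·sin67° = 450.
Substitute: T_AC·(0.945519 + 0.833228·0.920505) = 450 → T_AC = 262.772 ≈ 262.8 lb.
Then T_BC = 0.833228 × 262.772 = 218.9 lb.

T_AC = 262.8 lb, T_BC = 218.9 lb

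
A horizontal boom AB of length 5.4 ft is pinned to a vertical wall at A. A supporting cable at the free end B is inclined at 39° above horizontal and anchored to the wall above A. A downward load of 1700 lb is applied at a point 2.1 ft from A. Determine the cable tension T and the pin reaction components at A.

T = 1051 lb, A_x = 816.4 lb, A_y = 1039 lb

ΣM about A: T·sin39°·5.4 − 1700·2.1 = 0 → T = 3570/(5.4·0.62932) = 1050.52 ≈ 1051 lb.
ΣF_x = 0: A_x − T·cos39° = 0 → A_x = 1050.52 × 0.777146 = 816.4 lb.
ΣF_y = 0: A_y + T·sin39° − 1700 = 0 → A_y = 1700 − 1050.52 × 0.62932 = 1039 lb.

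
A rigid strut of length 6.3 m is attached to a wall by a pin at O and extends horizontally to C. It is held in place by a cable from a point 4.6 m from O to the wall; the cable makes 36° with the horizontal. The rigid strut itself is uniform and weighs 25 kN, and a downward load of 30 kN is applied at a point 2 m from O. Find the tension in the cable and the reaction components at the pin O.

ΣM about O: T·sin36°·4.6 − 25·3.15 − 30·2 = 0 → T = 138.75/(4.6·0.587785) = 51.3165 ≈ 51.32 kN.
ΣF_x = 0: O_x − T·cos36° = 0 → O_x = 51.3165 × 0.809017 = 41.52 kN.
ΣF_y = 0: O_y + T·sin36° − 25 − 30 = 0 → O_y = 55 − 51.3165 × 0.587785 = 24.84 kN.

T = 51.32 kN, O_x = 41.52 kN, O_y = 24.84 kN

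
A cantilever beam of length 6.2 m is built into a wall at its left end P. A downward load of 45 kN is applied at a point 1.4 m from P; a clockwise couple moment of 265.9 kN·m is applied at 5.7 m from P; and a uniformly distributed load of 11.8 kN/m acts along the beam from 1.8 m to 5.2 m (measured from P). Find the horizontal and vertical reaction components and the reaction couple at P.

Resultant of the distributed load: 11.8 × 3.4 = 40.12 kN at 3.5 m from P.
ΣF_x = 0: P_x = 0.
ΣF_y = 0: P_y − 45 − 11.8·3.4 = 0 → P_y = 85.12 kN.
ΣM about P: M_P − 45·1.4 − 265.9 − (11.8·3.4)·3.5 = 0 → M_P = 469.3 kN·m.

P_x = 0, P_y = 85.12 kN, M_P = 469.3 kN·m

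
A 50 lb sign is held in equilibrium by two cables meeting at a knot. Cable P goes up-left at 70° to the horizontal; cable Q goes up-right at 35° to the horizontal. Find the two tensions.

T_P = 42.40 lb, T_Q = 17.70 lb

ΣF_x = 0: −T_P·cos70° + T_Q·cos35° = 0 → T_Q = 0.417529·T_P.
ΣF_y = 0: T_P·sin70° + T_Q·sin35° = 50.
Substitute: T_P·(0.939693 + 0.417529·0.573576) = 50 → T_P = 42.4024 ≈ 42.40 lb.
Then T_Q = 0.417529 × 42.4024 = 17.70 lb.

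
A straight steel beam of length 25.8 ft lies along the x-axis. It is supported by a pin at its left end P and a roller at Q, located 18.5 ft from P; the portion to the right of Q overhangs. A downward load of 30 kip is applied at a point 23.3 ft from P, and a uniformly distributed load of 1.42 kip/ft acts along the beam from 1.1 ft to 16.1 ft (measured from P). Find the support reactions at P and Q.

P_x = 0, P_y = 3.615 kip, Q_y = 47.69 kip

Resultant of the distributed load: 1.42 × 15 = 21.3 kip at 8.6 ft from P.
ΣM about P: Q_y·18.5 − 30·23.3 − (1.42·15)·8.6 = 0 → Q_y = 882.18/18.5 = 47.6854 ≈ 47.69 kip.
ΣF_y = 0: P_y + 47.6854 − 30 − 1.42·15 = 0 → P_y = 3.615 kip.
ΣF_x = 0: no horizontal applied forces, so P_x = 0.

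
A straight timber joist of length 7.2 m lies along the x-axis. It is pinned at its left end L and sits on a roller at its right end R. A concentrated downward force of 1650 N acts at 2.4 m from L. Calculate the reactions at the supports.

Taking moments about L: R_y·7.2 − 1650·2.4 = 0 → R_y = 3960/7.2 = 550.0 N.
ΣF_y = 0: L_y + 550 − 1650 = 0 → L_y = 1100 N.
ΣF_x = 0: no horizontal applied forces, so L_x = 0.

L_x = 0, L_y = 1100 N, R_y = 550.0 N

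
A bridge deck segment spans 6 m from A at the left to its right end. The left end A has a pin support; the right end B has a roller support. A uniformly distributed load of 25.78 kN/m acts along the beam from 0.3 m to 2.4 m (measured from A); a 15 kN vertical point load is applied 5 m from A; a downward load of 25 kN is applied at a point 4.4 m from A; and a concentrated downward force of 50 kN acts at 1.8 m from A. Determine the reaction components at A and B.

A_x = 0, A_y = 86.12 kN, B_y = 58.01 kN

Resultant of the distributed load: 25.78 × 2.1 = 54.138 kN at 1.35 m from A.
Moments about A: B_y·6 − (25.78·2.1)·1.35 − 15·5 − 25·4.4 − 50·1.8 = 0 → B_y = 348.0863/6 = 58.0144 ≈ 58.01 kN.
ΣF_y = 0: A_y + 58.0144 − 25.78·2.1 − 15 − 25 − 50 = 0 → A_y = 86.12 kN.
ΣF_x = 0: no horizontal applied forces, so A_x = 0.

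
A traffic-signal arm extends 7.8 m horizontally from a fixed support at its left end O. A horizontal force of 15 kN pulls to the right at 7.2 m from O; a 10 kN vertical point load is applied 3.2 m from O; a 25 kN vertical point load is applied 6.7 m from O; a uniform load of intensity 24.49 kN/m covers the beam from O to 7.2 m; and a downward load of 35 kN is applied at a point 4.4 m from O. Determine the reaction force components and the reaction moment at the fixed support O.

Resultant of the distributed load: 24.49 × 7.2 = 176.328 kN at 3.6 m from O.
ΣF_x = 0: O_x + 15 = 0 → O_x = -15.00 kN.
ΣF_y = 0: O_y − 10 − 25 − 24.49·7.2 − 35 = 0 → O_y = 246.3 kN.
ΣM about O: M_O − 10·3.2 − 25·6.7 − (24.49·7.2)·3.6 − 35·4.4 = 0 → M_O = 988.3 kN·m.

O_x = -15.00 kN, O_y = 246.3 kN, M_O = 988.3 kN·m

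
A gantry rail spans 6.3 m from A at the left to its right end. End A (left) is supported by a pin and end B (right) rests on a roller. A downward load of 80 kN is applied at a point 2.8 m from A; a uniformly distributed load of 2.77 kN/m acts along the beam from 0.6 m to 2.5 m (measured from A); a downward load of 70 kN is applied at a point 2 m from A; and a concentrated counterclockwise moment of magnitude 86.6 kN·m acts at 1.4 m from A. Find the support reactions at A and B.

A_x = 0, A_y = 109.9 kN, B_y = 45.33 kN

Resultant of the distributed load: 2.77 × 1.9 = 5.263 kN at 1.55 m from A.
Moments about A: B_y·6.3 − 80·2.8 − (2.77·1.9)·1.55 − 70·2 + 86.6 = 0 → B_y = 285.55765/6.3 = 45.3266 ≈ 45.33 kN.
ΣF_y = 0: A_y + 45.3266 − 80 − 2.77·1.9 − 70 = 0 → A_y = 109.9 kN.
ΣF_x = 0: no horizontal applied forces, so A_x = 0.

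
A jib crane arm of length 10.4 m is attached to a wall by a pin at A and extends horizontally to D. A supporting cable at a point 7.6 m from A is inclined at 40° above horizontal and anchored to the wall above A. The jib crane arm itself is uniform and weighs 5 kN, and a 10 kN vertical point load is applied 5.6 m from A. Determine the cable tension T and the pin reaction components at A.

T = 16.79 kN, A_x = 12.86 kN, A_y = 4.211 kN

ΣM about A: T·sin40°·7.6 − 5·5.2 − 10·5.6 = 0 → T = 82/(7.6·0.642788) = 16.7854 ≈ 16.79 kN.
ΣF_x = 0: A_x − T·cos40° = 0 → A_x = 16.7854 × 0.766044 = 12.86 kN.
ΣF_y = 0: A_y + T·sin40° − 5 − 10 = 0 → A_y = 15 − 16.7854 × 0.642788 = 4.211 kN.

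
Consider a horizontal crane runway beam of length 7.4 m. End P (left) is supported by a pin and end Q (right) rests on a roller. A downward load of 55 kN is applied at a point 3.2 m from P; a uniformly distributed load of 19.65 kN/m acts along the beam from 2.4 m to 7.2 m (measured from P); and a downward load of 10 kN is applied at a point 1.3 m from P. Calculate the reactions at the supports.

P_x = 0, P_y = 72.60 kN, Q_y = 86.72 kN

Resultant of the distributed load: 19.65 × 4.8 = 94.32 kN at 4.8 m from P.
Taking moments about P: Q_y·7.4 − 55·3.2 − (19.65·4.8)·4.8 − 10·1.3 = 0 → Q_y = 641.736/7.4 = 86.7211 ≈ 86.72 kN.
ΣF_y = 0: P_y + 86.7211 − 55 − 19.65·4.8 − 10 = 0 → P_y = 72.60 kN.
ΣF_x = 0: no horizontal applied forces, so P_x = 0.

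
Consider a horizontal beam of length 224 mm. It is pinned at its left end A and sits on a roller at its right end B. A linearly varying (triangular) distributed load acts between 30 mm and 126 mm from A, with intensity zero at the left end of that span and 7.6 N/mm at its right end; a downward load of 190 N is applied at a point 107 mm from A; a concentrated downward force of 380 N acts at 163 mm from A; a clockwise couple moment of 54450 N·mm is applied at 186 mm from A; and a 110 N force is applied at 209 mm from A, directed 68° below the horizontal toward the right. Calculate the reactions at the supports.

Resultant of the triangular load: ½ × 7.6 × 96 = 364.8 N, acting at 94 mm from A (one-third of the span from the peak).
ΣM about A: B_y·224 − (½·7.6·96)·94 − 190·107 − 380·163 − 54450 − 110·sin68°·209 = 0 → B_y = 192327/224 = 858.603 ≈ 858.6 N.
ΣF_y = 0: A_y + 858.603 − ½·7.6·96 − 190 − 380 − 110·sin68° = 0 → A_y = 178.2 N.
ΣF_x = 0: A_x + 110·cos68° = 0 → A_x = -41.21 N.

A_x = -41.21 N, A_y = 178.2 N, B_y = 858.6 N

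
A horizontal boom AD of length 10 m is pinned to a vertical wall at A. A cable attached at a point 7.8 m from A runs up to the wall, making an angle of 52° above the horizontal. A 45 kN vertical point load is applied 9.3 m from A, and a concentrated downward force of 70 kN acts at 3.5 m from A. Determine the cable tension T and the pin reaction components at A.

T = 107.9 kN, A_x = 66.46 kN, A_y = 29.94 kN

ΣM about A: T·sin52°·7.8 − 45·9.3 − 70·3.5 = 0 → T = 663.5/(7.8·0.788011) = 107.948 ≈ 107.9 kN.
ΣF_x = 0: A_x − T·cos52° = 0 → A_x = 107.948 × 0.615661 = 66.46 kN.
ΣF_y = 0: A_y + T·sin52° − 45 − 70 = 0 → A_y = 115 − 107.948 × 0.788011 = 29.94 kN.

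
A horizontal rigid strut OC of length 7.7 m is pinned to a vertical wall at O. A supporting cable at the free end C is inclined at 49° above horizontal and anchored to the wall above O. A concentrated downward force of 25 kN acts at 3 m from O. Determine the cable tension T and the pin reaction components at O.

ΣM about O: T·sin49°·7.7 − 25·3 = 0 → T = 75/(7.7·0.75471) = 12.906 ≈ 12.91 kN.
ΣF_x = 0: O_x − T·cos49° = 0 → O_x = 12.906 × 0.656059 = 8.467 kN.
ΣF_y = 0: O_y + T·sin49° − 25 = 0 → O_y = 25 − 12.906 × 0.75471 = 15.26 kN.

T = 12.91 kN, O_x = 8.467 kN, O_y = 15.26 kN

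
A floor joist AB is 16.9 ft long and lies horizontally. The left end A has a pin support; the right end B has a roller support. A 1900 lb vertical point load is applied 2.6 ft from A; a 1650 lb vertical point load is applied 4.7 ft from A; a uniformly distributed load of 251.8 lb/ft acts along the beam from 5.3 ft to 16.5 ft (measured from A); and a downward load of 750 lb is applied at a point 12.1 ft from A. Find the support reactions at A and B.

Resultant of the distributed load: 251.8 × 11.2 = 2820.16 lb at 10.9 ft from A.
Moments about A: B_y·16.9 − 1900·2.6 − 1650·4.7 − (251.8·11.2)·10.9 − 750·12.1 = 0 → B_y = 52509.744/16.9 = 3107.09 ≈ 3107 lb.
ΣF_y = 0: A_y + 3107.09 − 1900 − 1650 − 251.8·11.2 − 750 = 0 → A_y = 4013 lb.
ΣF_x = 0: no horizontal applied forces, so A_x = 0.

A_x = 0, A_y = 4013 lb, B_y = 3107 lb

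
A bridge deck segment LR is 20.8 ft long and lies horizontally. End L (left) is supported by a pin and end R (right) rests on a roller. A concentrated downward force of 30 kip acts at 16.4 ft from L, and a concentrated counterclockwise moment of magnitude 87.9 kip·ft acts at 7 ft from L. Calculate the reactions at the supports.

L_x = 0, L_y = 10.57 kip, R_y = 19.43 kip

Taking moments about L: R_y·20.8 − 30·16.4 + 87.9 = 0 → R_y = 404.1/20.8 = 19.4279 ≈ 19.43 kip.
ΣF_y = 0: L_y + 19.4279 − 30 = 0 → L_y = 10.57 kip.
ΣF_x = 0: no horizontal applied forces, so L_x = 0.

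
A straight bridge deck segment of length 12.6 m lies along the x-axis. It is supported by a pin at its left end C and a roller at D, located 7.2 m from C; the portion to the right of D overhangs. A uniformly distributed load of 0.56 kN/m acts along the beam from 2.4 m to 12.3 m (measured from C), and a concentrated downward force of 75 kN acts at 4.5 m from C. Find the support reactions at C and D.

C_x = 0, C_y = 28.01 kN, D_y = 52.53 kN

Resultant of the distributed load: 0.56 × 9.9 = 5.544 kN at 7.35 m from C.
Moments about C: D_y·7.2 − (0.56·9.9)·7.35 − 75·4.5 = 0 → D_y = 378.2484/7.2 = 52.5345 ≈ 52.53 kN.
ΣF_y = 0: C_y + 52.5345 − 0.56·9.9 − 75 = 0 → C_y = 28.01 kN.
ΣF_x = 0: no horizontal applied forces, so C_x = 0.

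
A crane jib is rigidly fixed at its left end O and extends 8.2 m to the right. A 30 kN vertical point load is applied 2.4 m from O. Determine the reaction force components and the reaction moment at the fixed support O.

ΣF_x = 0: O_x = 0.
ΣF_y = 0: O_y − 30 = 0 → O_y = 30.00 kN.
ΣM about O: M_O − 30·2.4 = 0 → M_O = 72.00 kN·m.

O_x = 0, O_y = 30.00 kN, M_O = 72.00 kN·m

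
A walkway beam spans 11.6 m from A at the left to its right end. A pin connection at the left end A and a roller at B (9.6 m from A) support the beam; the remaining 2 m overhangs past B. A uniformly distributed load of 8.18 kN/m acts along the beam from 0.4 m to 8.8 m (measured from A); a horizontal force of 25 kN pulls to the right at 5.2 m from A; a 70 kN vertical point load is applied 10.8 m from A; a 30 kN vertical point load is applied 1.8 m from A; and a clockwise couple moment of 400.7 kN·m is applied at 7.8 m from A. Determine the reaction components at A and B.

Resultant of the distributed load: 8.18 × 8.4 = 68.712 kN at 4.6 m from A.
Taking moments about A: B_y·9.6 − (8.18·8.4)·4.6 − 70·10.8 − 30·1.8 − 400.7 = 0 → B_y = 1526.7752/9.6 = 159.039 ≈ 159.0 kN.
ΣF_y = 0: A_y + 159.039 − 8.18·8.4 − 70 − 30 = 0 → A_y = 9.673 kN.
ΣF_x = 0: A_x + 25 = 0 → A_x = -25.00 kN.

A_x = -25.00 kN, A_y = 9.673 kN, B_y = 159.0 kN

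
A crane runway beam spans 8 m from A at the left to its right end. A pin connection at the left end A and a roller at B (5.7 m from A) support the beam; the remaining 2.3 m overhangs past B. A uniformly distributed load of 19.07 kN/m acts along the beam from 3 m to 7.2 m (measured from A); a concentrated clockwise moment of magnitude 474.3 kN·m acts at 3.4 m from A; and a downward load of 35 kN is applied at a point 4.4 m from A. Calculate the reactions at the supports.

Resultant of the distributed load: 19.07 × 4.2 = 80.094 kN at 5.1 m from A.
Taking moments about A: B_y·5.7 − (19.07·4.2)·5.1 − 474.3 − 35·4.4 = 0 → B_y = 1036.7794/5.7 = 181.891 ≈ 181.9 kN.
ΣF_y = 0: A_y + 181.891 − 19.07·4.2 − 35 = 0 → A_y = -66.80 kN.
ΣF_x = 0: no horizontal applied forces, so A_x = 0.

A_x = 0, A_y = -66.80 kN, B_y = 181.9 kN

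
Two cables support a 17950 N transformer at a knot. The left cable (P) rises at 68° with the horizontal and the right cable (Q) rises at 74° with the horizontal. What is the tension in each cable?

T_P = 8036 N, T_Q = 10920 N

ΣF_x = 0: −T_P·cos68° + T_Q·cos74° = 0 → T_Q = 1.35906·T_P.
ΣF_y = 0: T_P·sin68° + T_Q·sin74° = 17950.
Substitute: T_P·(0.927184 + 1.35906·0.961262) = 17950 → T_P = 8036.37 ≈ 8036 N.
Then T_Q = 1.35906 × 8036.37 = 10920 N.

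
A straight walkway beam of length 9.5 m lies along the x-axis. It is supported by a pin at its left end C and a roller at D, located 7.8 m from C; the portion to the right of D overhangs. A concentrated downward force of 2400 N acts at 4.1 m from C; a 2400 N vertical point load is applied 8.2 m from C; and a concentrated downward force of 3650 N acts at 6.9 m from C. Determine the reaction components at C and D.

C_x = 0, C_y = 1437 N, D_y = 7013 N

Moments about C: D_y·7.8 − 2400·4.1 − 2400·8.2 − 3650·6.9 = 0 → D_y = 54705/7.8 = 7013.46 ≈ 7013 N.
ΣF_y = 0: C_y + 7013.46 − 2400 − 2400 − 3650 = 0 → C_y = 1437 N.
ΣF_x = 0: no horizontal applied forces, so C_x = 0.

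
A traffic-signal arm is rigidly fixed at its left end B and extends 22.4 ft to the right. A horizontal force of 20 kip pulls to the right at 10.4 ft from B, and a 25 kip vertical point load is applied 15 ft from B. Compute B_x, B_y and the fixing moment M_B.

B_x = -20.00 kip, B_y = 25.00 kip, M_B = 375.0 kip·ft

ΣF_x = 0: B_x + 20 = 0 → B_x = -20.00 kip.
ΣF_y = 0: B_y − 25 = 0 → B_y = 25.00 kip.
ΣM about B: M_B − 25·15 = 0 → M_B = 375.0 kip·ft.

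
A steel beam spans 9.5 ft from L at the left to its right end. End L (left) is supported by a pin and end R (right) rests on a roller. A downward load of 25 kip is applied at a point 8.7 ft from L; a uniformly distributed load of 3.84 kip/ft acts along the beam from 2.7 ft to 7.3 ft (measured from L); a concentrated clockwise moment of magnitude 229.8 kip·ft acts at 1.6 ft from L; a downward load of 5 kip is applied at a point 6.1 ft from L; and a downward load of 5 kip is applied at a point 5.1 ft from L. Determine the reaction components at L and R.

L_x = 0, L_y = -9.612 kip, R_y = 62.28 kip

Resultant of the distributed load: 3.84 × 4.6 = 17.664 kip at 5 ft from L.
ΣM about L: R_y·9.5 − 25·8.7 − (3.84·4.6)·5 − 229.8 − 5·6.1 − 5·5.1 = 0 → R_y = 591.62/9.5 = 62.2758 ≈ 62.28 kip.
ΣF_y = 0: L_y + 62.2758 − 25 − 3.84·4.6 − 5 − 5 = 0 → L_y = -9.612 kip.
ΣF_x = 0: no horizontal applied forces, so L_x = 0.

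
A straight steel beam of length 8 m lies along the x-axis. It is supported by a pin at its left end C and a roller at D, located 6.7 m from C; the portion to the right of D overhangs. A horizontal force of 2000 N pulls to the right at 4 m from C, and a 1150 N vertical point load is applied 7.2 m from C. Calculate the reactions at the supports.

C_x = -2000 N, C_y = -85.82 N, D_y = 1236 N

ΣM about C: D_y·6.7 − 1150·7.2 = 0 → D_y = 8280/6.7 = 1235.82 ≈ 1236 N.
ΣF_y = 0: C_y + 1235.82 − 1150 = 0 → C_y = -85.82 N.
ΣF_x = 0: C_x + 2000 = 0 → C_x = -2000 N.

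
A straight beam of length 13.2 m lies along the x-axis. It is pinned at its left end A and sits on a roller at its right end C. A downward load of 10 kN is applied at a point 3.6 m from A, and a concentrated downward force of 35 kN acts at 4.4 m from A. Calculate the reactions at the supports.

A_x = 0, A_y = 30.61 kN, C_y = 14.39 kN

Moments about A: C_y·13.2 − 10·3.6 − 35·4.4 = 0 → C_y = 190/13.2 = 14.3939 ≈ 14.39 kN.
ΣF_y = 0: A_y + 14.3939 − 10 − 35 = 0 → A_y = 30.61 kN.
ΣF_x = 0: no horizontal applied forces, so A_x = 0.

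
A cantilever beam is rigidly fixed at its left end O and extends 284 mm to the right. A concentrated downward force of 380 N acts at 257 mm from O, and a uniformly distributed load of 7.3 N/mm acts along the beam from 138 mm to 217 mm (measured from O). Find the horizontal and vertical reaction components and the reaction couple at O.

O_x = 0, O_y = 956.7 N, M_O = 200000 N·mm

Resultant of the distributed load: 7.3 × 79 = 576.7 N at 177.5 mm from O.
ΣF_x = 0: O_x = 0.
ΣF_y = 0: O_y − 380 − 7.3·79 = 0 → O_y = 956.7 N.
ΣM about O: M_O − 380·257 − (7.3·79)·177.5 = 0 → M_O = 200000 N·mm.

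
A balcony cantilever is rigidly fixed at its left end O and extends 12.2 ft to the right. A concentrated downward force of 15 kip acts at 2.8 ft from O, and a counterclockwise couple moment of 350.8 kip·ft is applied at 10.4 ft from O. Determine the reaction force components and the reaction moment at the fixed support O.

O_x = 0, O_y = 15.00 kip, M_O = -308.8 kip·ft

ΣF_x = 0: O_x = 0.
ΣF_y = 0: O_y − 15 = 0 → O_y = 15.00 kip.
ΣM about O: M_O − 15·2.8 + 350.8 = 0 → M_O = -308.8 kip·ft.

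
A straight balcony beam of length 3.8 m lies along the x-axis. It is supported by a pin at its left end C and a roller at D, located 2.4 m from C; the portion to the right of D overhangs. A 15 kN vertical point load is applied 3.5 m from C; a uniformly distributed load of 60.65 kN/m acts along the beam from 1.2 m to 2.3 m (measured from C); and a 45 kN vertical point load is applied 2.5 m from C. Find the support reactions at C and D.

Resultant of the distributed load: 60.65 × 1.1 = 66.715 kN at 1.75 m from C.
Moments about C: D_y·2.4 − 15·3.5 − (60.65·1.1)·1.75 − 45·2.5 = 0 → D_y = 281.75125/2.4 = 117.396 ≈ 117.4 kN.
ΣF_y = 0: C_y + 117.396 − 15 − 60.65·1.1 − 45 = 0 → C_y = 9.319 kN.
ΣF_x = 0: no horizontal applied forces, so C_x = 0.

C_x = 0, C_y = 9.319 kN, D_y = 117.4 kN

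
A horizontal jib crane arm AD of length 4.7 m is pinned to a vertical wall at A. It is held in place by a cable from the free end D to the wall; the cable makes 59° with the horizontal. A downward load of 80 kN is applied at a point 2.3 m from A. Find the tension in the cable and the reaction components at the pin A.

ΣM about A: T·sin59°·4.7 − 80·2.3 = 0 → T = 184/(4.7·0.857167) = 45.6725 ≈ 45.67 kN.
ΣF_x = 0: A_x − T·cos59° = 0 → A_x = 45.6725 × 0.515038 = 23.52 kN.
ΣF_y = 0: A_y + T·sin59° − 80 = 0 → A_y = 80 − 45.6725 × 0.857167 = 40.85 kN.

T = 45.67 kN, A_x = 23.52 kN, A_y = 40.85 kN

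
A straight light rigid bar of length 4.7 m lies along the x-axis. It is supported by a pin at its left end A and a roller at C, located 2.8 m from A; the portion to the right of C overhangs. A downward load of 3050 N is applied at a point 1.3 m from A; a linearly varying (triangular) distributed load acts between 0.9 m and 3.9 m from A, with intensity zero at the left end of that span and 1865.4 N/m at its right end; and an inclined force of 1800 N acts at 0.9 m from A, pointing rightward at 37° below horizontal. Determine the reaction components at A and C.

Resultant of the triangular load: ½ × 1865.4 × 3 = 2798.1 N, acting at 2.9 m from A (one-third of the span from the peak).
ΣM about A: C_y·2.8 − 3050·1.3 − (½·1865.4·3)·2.9 − 1800·sin37°·0.9 = 0 → C_y = 13054.4/2.8 = 4662.29 ≈ 4662 N.
ΣF_y = 0: A_y + 4662.29 − 3050 − ½·1865.4·3 − 1800·sin37° = 0 → A_y = 2269 N.
ΣF_x = 0: A_x + 1800·cos37° = 0 → A_x = -1438 N.

A_x = -1438 N, A_y = 2269 N, C_y = 4662 N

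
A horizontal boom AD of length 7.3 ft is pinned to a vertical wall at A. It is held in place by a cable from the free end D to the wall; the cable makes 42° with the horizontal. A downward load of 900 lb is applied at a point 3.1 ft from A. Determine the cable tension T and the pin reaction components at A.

ΣM about A: T·sin42°·7.3 − 900·3.1 = 0 → T = 2790/(7.3·0.669131) = 571.176 ≈ 571.2 lb.
ΣF_x = 0: A_x − T·cos42° = 0 → A_x = 571.176 × 0.743145 = 424.5 lb.
ΣF_y = 0: A_y + T·sin42° − 900 = 0 → A_y = 900 − 571.176 × 0.669131 = 517.8 lb.

T = 571.2 lb, A_x = 424.5 lb, A_y = 517.8 lb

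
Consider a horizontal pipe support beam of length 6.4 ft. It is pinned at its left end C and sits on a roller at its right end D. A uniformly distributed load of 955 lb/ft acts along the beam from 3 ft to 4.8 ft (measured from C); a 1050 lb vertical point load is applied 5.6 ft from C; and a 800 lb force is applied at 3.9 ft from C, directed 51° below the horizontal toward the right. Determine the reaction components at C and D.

Resultant of the distributed load: 955 × 1.8 = 1719 lb at 3.9 ft from C.
Taking moments about C: D_y·6.4 − (955·1.8)·3.9 − 1050·5.6 − 800·sin51°·3.9 = 0 → D_y = 15008.8/6.4 = 2345.12 ≈ 2345 lb.
ΣF_y = 0: C_y + 2345.12 − 955·1.8 − 1050 − 800·sin51° = 0 → C_y = 1046 lb.
ΣF_x = 0: C_x + 800·cos51° = 0 → C_x = -503.5 lb.

C_x = -503.5 lb, C_y = 1046 lb, D_y = 2345 lb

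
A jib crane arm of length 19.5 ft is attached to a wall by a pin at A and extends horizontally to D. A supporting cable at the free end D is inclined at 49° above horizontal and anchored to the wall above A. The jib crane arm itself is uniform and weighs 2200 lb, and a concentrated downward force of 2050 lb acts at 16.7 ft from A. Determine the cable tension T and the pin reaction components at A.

T = 3784 lb, A_x = 2482 lb, A_y = 1394 lb

ΣM about A: T·sin49°·19.5 − 2200·9.75 − 2050·16.7 = 0 → T = 55685/(19.5·0.75471) = 3783.76 ≈ 3784 lb.
ΣF_x = 0: A_x − T·cos49° = 0 → A_x = 3783.76 × 0.656059 = 2482 lb.
ΣF_y = 0: A_y + T·sin49° − 2200 − 2050 = 0 → A_y = 4250 − 3783.76 × 0.75471 = 1394 lb.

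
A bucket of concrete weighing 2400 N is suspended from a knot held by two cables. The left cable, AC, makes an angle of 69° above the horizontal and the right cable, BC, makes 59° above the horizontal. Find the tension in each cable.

T_AC = 1569 N, T_BC = 1091 N

ΣF_x = 0: −T_AC·cos69° + T_BC·cos59° = 0 → T_BC = 0.695809·T_AC.
ΣF_y = 0: T_AC·sin69° + T_BC·sin59° = 2400.
Substitute: T_AC·(0.93358 + 0.695809·0.857167) = 2400 → T_AC = 1568.62 ≈ 1569 N.
Then T_BC = 0.695809 × 1568.62 = 1091 N.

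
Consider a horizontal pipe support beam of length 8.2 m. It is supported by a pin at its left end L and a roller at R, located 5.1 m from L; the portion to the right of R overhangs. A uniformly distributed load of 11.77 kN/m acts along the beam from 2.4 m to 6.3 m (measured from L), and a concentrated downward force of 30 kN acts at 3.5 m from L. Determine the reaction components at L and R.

Resultant of the distributed load: 11.77 × 3.9 = 45.903 kN at 4.35 m from L.
ΣM about L: R_y·5.1 − (11.77·3.9)·4.35 − 30·3.5 = 0 → R_y = 304.67805/5.1 = 59.7408 ≈ 59.74 kN.
ΣF_y = 0: L_y + 59.7408 − 11.77·3.9 − 30 = 0 → L_y = 16.16 kN.
ΣF_x = 0: no horizontal applied forces, so L_x = 0.

L_x = 0, L_y = 16.16 kN, R_y = 59.74 kN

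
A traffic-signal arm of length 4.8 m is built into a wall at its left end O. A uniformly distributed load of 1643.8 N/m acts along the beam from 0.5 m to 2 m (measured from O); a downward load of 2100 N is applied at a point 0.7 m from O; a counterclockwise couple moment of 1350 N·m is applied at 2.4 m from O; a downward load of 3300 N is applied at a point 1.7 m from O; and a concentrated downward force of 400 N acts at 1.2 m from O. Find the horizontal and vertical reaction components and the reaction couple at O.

Resultant of the distributed load: 1643.8 × 1.5 = 2465.7 N at 1.25 m from O.
ΣF_x = 0: O_x = 0.
ΣF_y = 0: O_y − 1643.8·1.5 − 2100 − 3300 − 400 = 0 → O_y = 8266 N.
ΣM about O: M_O − (1643.8·1.5)·1.25 − 2100·0.7 + 1350 − 3300·1.7 − 400·1.2 = 0 → M_O = 9292 N·m.

O_x = 0, O_y = 8266 N, M_O = 9292 N·m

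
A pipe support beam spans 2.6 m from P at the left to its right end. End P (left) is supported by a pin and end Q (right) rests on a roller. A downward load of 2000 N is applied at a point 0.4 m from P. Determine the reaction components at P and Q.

P_x = 0, P_y = 1692 N, Q_y = 307.7 N

ΣM about P: Q_y·2.6 − 2000·0.4 = 0 → Q_y = 800/2.6 = 307.692 ≈ 307.7 N.
ΣF_y = 0: P_y + 307.692 − 2000 = 0 → P_y = 1692 N.
ΣF_x = 0: no horizontal applied forces, so P_x = 0.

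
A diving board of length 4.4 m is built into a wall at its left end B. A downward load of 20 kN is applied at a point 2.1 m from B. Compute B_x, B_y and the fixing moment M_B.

B_x = 0, B_y = 20.00 kN, M_B = 42.00 kN·m

ΣF_x = 0: B_x = 0.
ΣF_y = 0: B_y − 20 = 0 → B_y = 20.00 kN.
ΣM about B: M_B − 20·2.1 = 0 → M_B = 42.00 kN·m.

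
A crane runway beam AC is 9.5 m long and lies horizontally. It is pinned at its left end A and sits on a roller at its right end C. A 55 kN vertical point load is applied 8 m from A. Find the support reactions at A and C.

A_x = 0, A_y = 8.684 kN, C_y = 46.32 kN

Moments about A: C_y·9.5 − 55·8 = 0 → C_y = 440/9.5 = 46.3158 ≈ 46.32 kN.
ΣF_y = 0: A_y + 46.3158 − 55 = 0 → A_y = 8.684 kN.
ΣF_x = 0: no horizontal applied forces, so A_x = 0.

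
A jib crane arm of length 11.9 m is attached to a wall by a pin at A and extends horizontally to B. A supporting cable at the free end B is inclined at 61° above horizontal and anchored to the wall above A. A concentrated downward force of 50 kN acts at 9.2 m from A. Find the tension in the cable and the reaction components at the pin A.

ΣM about A: T·sin61°·11.9 − 50·9.2 = 0 → T = 460/(11.9·0.87462) = 44.1969 ≈ 44.20 kN.
ΣF_x = 0: A_x − T·cos61° = 0 → A_x = 44.1969 × 0.48481 = 21.43 kN.
ΣF_y = 0: A_y + T·sin61° − 50 = 0 → A_y = 50 − 44.1969 × 0.87462 = 11.34 kN.

T = 44.20 kN, A_x = 21.43 kN, A_y = 11.34 kN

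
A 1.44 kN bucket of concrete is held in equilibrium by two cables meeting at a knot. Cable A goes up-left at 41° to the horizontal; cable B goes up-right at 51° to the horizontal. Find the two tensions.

T_A = 0.9068 kN, T_B = 1.087 kN

ΣF_x = 0: −T_A·cos41° + T_B·cos51° = 0 → T_B = 1.19925·T_A.
ΣF_y = 0: T_A·sin41° + T_B·sin51° = 1.44.
Substitute: T_A·(0.656059 + 1.19925·0.777146) = 1.44 → T_A = 0.906772 ≈ 0.9068 kN.
Then T_B = 1.19925 × 0.906772 = 1.087 kN.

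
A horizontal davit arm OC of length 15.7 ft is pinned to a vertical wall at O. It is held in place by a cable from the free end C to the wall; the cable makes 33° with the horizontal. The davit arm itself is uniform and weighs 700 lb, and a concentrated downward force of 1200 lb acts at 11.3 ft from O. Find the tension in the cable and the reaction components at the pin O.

T = 2228 lb, O_x = 1869 lb, O_y = 686.3 lb

ΣM about O: T·sin33°·15.7 − 700·7.85 − 1200·11.3 = 0 → T = 19055/(15.7·0.544639) = 2228.44 ≈ 2228 lb.
ΣF_x = 0: O_x − T·cos33° = 0 → O_x = 2228.44 × 0.838671 = 1869 lb.
ΣF_y = 0: O_y + T·sin33° − 700 − 1200 = 0 → O_y = 1900 − 2228.44 × 0.544639 = 686.3 lb.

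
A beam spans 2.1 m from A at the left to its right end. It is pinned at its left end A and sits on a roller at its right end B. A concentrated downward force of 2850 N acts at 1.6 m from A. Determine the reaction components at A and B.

A_x = 0, A_y = 678.6 N, B_y = 2171 N

Moments about A: B_y·2.1 − 2850·1.6 = 0 → B_y = 4560/2.1 = 2171.43 ≈ 2171 N.
ΣF_y = 0: A_y + 2171.43 − 2850 = 0 → A_y = 678.6 N.
ΣF_x = 0: no horizontal applied forces, so A_x = 0.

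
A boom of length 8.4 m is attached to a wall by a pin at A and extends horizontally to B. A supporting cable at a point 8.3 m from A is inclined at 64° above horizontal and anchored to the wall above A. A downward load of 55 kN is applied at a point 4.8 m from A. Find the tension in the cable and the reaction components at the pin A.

T = 35.39 kN, A_x = 15.51 kN, A_y = 23.19 kN

ΣM about A: T·sin64°·8.3 − 55·4.8 = 0 → T = 264/(8.3·0.898794) = 35.3888 ≈ 35.39 kN.
ΣF_x = 0: A_x − T·cos64° = 0 → A_x = 35.3888 × 0.438371 = 15.51 kN.
ΣF_y = 0: A_y + T·sin64° − 55 = 0 → A_y = 55 − 35.3888 × 0.898794 = 23.19 kN.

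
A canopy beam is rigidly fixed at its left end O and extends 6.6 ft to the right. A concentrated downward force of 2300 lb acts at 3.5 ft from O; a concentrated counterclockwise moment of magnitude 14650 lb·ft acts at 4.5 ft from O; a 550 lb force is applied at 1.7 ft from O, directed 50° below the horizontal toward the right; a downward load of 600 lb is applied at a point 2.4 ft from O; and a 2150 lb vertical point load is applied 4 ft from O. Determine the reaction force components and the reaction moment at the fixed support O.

ΣF_x = 0: O_x + 550·cos50° = 0 → O_x = -353.5 lb.
ΣF_y = 0: O_y − 2300 − 550·sin50° − 600 − 2150 = 0 → O_y = 5471 lb.
ΣM about O: M_O − 2300·3.5 + 14650 − 550·sin50°·1.7 − 600·2.4 − 2150·4 = 0 → M_O = 4156 lb·ft.

O_x = -353.5 lb, O_y = 5471 lb, M_O = 4156 lb·ft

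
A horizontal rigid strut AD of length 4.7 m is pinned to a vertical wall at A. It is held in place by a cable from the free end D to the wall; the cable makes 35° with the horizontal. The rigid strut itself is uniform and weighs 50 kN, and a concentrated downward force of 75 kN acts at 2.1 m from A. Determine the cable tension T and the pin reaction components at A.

ΣM about A: T·sin35°·4.7 − 50·2.35 − 75·2.1 = 0 → T = 275/(4.7·0.573576) = 102.01 ≈ 102.0 kN.
ΣF_x = 0: A_x − T·cos35° = 0 → A_x = 102.01 × 0.819152 = 83.56 kN.
ΣF_y = 0: A_y + T·sin35° − 50 − 75 = 0 → A_y = 125 − 102.01 × 0.573576 = 66.49 kN.

T = 102.0 kN, A_x = 83.56 kN, A_y = 66.49 kN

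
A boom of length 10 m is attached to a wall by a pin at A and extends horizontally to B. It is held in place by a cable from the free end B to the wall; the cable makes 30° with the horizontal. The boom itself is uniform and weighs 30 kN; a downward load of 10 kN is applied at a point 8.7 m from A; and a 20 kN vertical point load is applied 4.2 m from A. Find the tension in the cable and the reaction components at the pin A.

T = 64.20 kN, A_x = 55.60 kN, A_y = 27.90 kN

ΣM about A: T·sin30°·10 − 30·5 − 10·8.7 − 20·4.2 = 0 → T = 321/(10·0.5) = 64.20 kN.
ΣF_x = 0: A_x − T·cos30° = 0 → A_x = 64.2 × 0.866025 = 55.60 kN.
ΣF_y = 0: A_y + T·sin30° − 30 − 10 − 20 = 0 → A_y = 60 − 64.2 × 0.5 = 27.90 kN.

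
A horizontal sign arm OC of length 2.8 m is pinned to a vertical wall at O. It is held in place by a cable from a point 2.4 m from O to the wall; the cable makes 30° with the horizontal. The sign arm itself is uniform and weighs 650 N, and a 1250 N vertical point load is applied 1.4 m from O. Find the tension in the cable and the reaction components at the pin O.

ΣM about O: T·sin30°·2.4 − 650·1.4 − 1250·1.4 = 0 → T = 2660/(2.4·0.5) = 2216.67 ≈ 2217 N.
ΣF_x = 0: O_x − T·cos30° = 0 → O_x = 2216.67 × 0.866025 = 1920 N.
ΣF_y = 0: O_y + T·sin30° − 650 − 1250 = 0 → O_y = 1900 − 2216.67 × 0.5 = 791.7 N.

T = 2217 N, O_x = 1920 N, O_y = 791.7 N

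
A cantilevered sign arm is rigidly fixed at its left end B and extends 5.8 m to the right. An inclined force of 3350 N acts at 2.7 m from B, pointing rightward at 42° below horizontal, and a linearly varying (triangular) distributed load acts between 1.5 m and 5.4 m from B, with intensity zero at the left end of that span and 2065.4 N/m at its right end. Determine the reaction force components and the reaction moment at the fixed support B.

Resultant of the triangular load: ½ × 2065.4 × 3.9 = 4027.53 N, acting at 4.1 m from B (one-third of the span from the peak).
ΣF_x = 0: B_x + 3350·cos42° = 0 → B_x = -2490 N.
ΣF_y = 0: B_y − 3350·sin42° − ½·2065.4·3.9 = 0 → B_y = 6269 N.
ΣM about B: M_B − 3350·sin42°·2.7 − (½·2065.4·3.9)·4.1 = 0 → M_B = 22570 N·m.

B_x = -2490 N, B_y = 6269 N, M_B = 22570 N·m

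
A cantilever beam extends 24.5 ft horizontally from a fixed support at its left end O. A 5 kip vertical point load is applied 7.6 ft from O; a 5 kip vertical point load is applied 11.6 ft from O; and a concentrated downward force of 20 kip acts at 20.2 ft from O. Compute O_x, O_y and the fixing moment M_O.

ΣF_x = 0: O_x = 0.
ΣF_y = 0: O_y − 5 − 5 − 20 = 0 → O_y = 30.00 kip.
ΣM about O: M_O − 5·7.6 − 5·11.6 − 20·20.2 = 0 → M_O = 500.0 kip·ft.

O_x = 0, O_y = 30.00 kip, M_O = 500.0 kip·ft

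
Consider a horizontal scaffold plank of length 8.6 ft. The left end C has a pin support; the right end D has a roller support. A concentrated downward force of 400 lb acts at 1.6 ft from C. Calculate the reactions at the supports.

ΣM about C: D_y·8.6 − 400·1.6 = 0 → D_y = 640/8.6 = 74.4186 ≈ 74.42 lb.
ΣF_y = 0: C_y + 74.4186 − 400 = 0 → C_y = 325.6 lb.
ΣF_x = 0: no horizontal applied forces, so C_x = 0.

C_x = 0, C_y = 325.6 lb, D_y = 74.42 lb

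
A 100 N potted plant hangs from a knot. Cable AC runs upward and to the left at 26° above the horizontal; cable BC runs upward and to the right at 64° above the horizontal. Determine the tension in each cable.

T_AC = 43.84 N, T_BC = 89.88 N

ΣF_x = 0: −T_AC·cos26° + T_BC·cos64° = 0 → T_BC = 2.0503·T_AC.
ΣF_y = 0: T_AC·sin26° + T_BC·sin64° = 100.
Substitute: T_AC·(0.438371 + 2.0503·0.898794) = 100 → T_AC = 43.8372 ≈ 43.84 N.
Then T_BC = 2.0503 × 43.8372 = 89.88 N.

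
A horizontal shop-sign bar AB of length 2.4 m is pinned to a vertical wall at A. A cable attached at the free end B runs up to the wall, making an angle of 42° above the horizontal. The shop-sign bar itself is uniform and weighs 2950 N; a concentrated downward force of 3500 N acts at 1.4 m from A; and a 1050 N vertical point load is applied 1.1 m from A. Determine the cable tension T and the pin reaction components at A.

T = 5975 N, A_x = 4440 N, A_y = 3502 N

ΣM about A: T·sin42°·2.4 − 2950·1.2 − 3500·1.4 − 1050·1.1 = 0 → T = 9595/(2.4·0.669131) = 5974.79 ≈ 5975 N.
ΣF_x = 0: A_x − T·cos42° = 0 → A_x = 5974.79 × 0.743145 = 4440 N.
ΣF_y = 0: A_y + T·sin42° − 2950 − 3500 − 1050 = 0 → A_y = 7500 − 5974.79 × 0.669131 = 3502 N.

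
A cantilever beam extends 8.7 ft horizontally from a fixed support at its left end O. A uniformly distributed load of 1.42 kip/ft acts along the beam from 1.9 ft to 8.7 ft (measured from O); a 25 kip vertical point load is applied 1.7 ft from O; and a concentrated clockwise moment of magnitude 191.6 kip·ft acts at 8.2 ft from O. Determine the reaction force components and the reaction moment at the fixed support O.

Resultant of the distributed load: 1.42 × 6.8 = 9.656 kip at 5.3 ft from O.
ΣF_x = 0: O_x = 0.
ΣF_y = 0: O_y − 1.42·6.8 − 25 = 0 → O_y = 34.66 kip.
ΣM about O: M_O − (1.42·6.8)·5.3 − 25·1.7 − 191.6 = 0 → M_O = 285.3 kip·ft.

O_x = 0, O_y = 34.66 kip, M_O = 285.3 kip·ft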